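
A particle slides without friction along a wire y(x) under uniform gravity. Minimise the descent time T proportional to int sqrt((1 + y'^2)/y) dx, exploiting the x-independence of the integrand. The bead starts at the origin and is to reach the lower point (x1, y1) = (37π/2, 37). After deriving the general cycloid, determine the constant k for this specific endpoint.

The Lagrangian L = sqrt((1 + y'^2) / y) has no explicit x dependence, so the Beltrami identity applies:
    L − y' ∂L/∂y' = C.
Compute ∂L/∂y' = y' / sqrt(y (1 + y'^2)).
Substitute:
    sqrt((1 + y'^2)/y) − y'·y' / sqrt(y (1 + y'^2))
    = (1 + y'^2) / sqrt(y (1 + y'^2)) − y'^2 / sqrt(y (1 + y'^2))
    = 1 / sqrt(y (1 + y'^2)) = C.
Squaring and rearranging gives the first integral
    y (1 + y'^2) = 1/C^2 =: k   (constant).
Solving this first-order ODE by the substitution
    y = (k/2)(1 − cos θ)
yields the cycloid parameterisation
    x(θ) = (k/2)(θ − sin θ),   y(θ) = (k/2)(1 − cos θ).
The constant k is fixed by the endpoint condition.
Now fit the given lower endpoint (x1, y1) = (37π/2, 37). At the bottom of the first arch (θ = π), the parametric equations give
    y(π) = (k/2)(1 − cos π) = k,
    x(π) = (k/2)(π − sin π) = kπ/2.
Matching y(π) = 37 gives k = 37, consistent with x(π) = 37π/2. Therefore the specific cycloid is
    x(θ) = (37/2)(θ − sin θ),   y(θ) = (37/2)(1 − cos θ).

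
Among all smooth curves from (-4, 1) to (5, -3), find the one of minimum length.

Arc-length functional: J[y] = ∫ sqrt(1 + (y')^2) dx.
Lagrangian L = sqrt(1 + (y')^2) has no explicit y dependence, so ∂L/∂y = 0 and the Euler-Lagrange equation gives
    d/dx( y' / sqrt(1 + (y')^2) ) = 0  ⇒  y' / sqrt(1 + (y')^2) = const.
Hence y' is constant, so y(x) is affine.
Fitting the endpoints (-4, 1) and (5, -3):
    slope m = ((-3) − 1) / (5 − (-4)) = -4/9,
    intercept c = 1 − m·(-4) = -7/9.
Extremal: y(x) = (-4/9) x - 7/9.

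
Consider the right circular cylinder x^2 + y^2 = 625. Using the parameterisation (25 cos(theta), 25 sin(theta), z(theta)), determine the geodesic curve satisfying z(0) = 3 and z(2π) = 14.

Parameterise the cylinder of radius R = 25 as
    r(θ) = (25 cos θ, 25 sin θ, z(θ)).
The arc-length element is
    ds = sqrt(625 + (dz/dθ)^2) dθ,
so the Lagrangian is L = sqrt(625 + z'^2).
L depends on z' only, not on z or θ, so ∂L/∂z = 0 and
    ∂L/∂z' = z' / sqrt(625 + z'^2).
The Euler-Lagrange equation gives
    d/dθ( z' / sqrt(625 + z'^2) ) = 0,
so z' is constant. Integrating once:
    z(θ) = a θ + b,
a helix on the cylinder (a straight line when the cylinder is unrolled). The constants a, b are determined by the endpoint conditions.
With endpoint conditions z(0) = 3 and z(2π) = 14: from z(0) = b we get b = 3, and a·2π + 3 = 14 gives a = 11/(2π), so
    z(θ) = (11/(2π)) θ + 3.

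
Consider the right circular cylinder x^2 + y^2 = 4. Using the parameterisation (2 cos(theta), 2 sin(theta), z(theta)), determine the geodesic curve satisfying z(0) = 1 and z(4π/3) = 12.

Parameterise the cylinder of radius R = 2 as
    r(θ) = (2 cos θ, 2 sin θ, z(θ)).
The arc-length element is
    ds = sqrt(4 + (dz/dθ)^2) dθ,
so the Lagrangian is L = sqrt(4 + z'^2).
L depends on z' only, not on z or θ, so ∂L/∂z = 0 and
    ∂L/∂z' = z' / sqrt(4 + z'^2).
The Euler-Lagrange equation gives
    d/dθ( z' / sqrt(4 + z'^2) ) = 0,
so z' is constant. Integrating once:
    z(θ) = a θ + b,
a helix on the cylinder (a straight line when the cylinder is unrolled). The constants a, b are determined by the endpoint conditions.
With endpoint conditions z(0) = 1 and z(4π/3) = 12: from z(0) = b we get b = 1, and a·4π/3 + 1 = 12 gives a = 33/(4π), so
    z(θ) = (33/(4π)) θ + 1.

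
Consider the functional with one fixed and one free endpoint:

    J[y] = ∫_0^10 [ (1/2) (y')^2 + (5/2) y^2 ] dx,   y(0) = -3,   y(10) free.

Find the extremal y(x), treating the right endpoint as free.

The Lagrangian L = (1/2) (y')^2 + (5/2) y^2 gives
    ∂L/∂y = 5 y,   ∂L/∂y' = y'.
Euler-Lagrange: y'' − 5 y = 0.
With k = sqrt(5), the general solution is
    y(x) = A cosh(sqrt(5) x) + B sinh(sqrt(5) x).
Fixed left endpoint y(0) = -3 ⇒ A = -3.
The right endpoint x = 10 is free, so the natural (transversality) condition is ∂L/∂y' |_{x=10} = 0, i.e. y'(10) = 0.
Compute y'(x) = A k sinh(k x) + B k cosh(k x), so
    y'(10) = A k sinh(k·10) + B k cosh(k·10) = 0
    ⇒ B = −A tanh(k·10) = 3 tanh(sqrt(5)·10).
Therefore the extremal is
    y(x) = −3 cosh(sqrt(5) x) + 3 tanh(sqrt(5)·10) sinh(sqrt(5) x).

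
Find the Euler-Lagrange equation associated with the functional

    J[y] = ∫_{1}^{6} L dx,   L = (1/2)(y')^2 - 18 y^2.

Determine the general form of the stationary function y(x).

The Lagrangian is L = (1/2)(y')^2 - 18 y^2.
∂L/∂y = -36y.
∂L/∂y' = y'.
The Euler-Lagrange equation d/dx(∂L/∂y') − ∂L/∂y = 0 becomes:
    y'' + 36 y = 0
General solution: y(x) = A sin(6x) + B cos(6x), where A and B are arbitrary constants fixed by the endpoint conditions.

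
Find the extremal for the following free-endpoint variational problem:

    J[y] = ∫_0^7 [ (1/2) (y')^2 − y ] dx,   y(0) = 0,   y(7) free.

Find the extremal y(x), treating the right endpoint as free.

The Lagrangian L = (1/2) (y')^2 − y gives
    ∂L/∂y = −1,   ∂L/∂y' = y'.
Euler-Lagrange: d/dx(y') − (−1) = 0, i.e. y'' + 1 = 0, so
    y(x) = −(1/2) x^2 + C1 x + C2.
Fixed left endpoint y(0) = 0 ⇒ C2 = 0.
The right endpoint x = 7 is free, so the natural (transversality) condition is ∂L/∂y' |_{x=7} = 0, i.e. y'(7) = 0.
Compute y'(x) = −1 x + C1, so y'(7) = −7 + C1 = 0 ⇒ C1 = 7.
Therefore the extremal is
    y(x) = −x^2/2 + 7 x.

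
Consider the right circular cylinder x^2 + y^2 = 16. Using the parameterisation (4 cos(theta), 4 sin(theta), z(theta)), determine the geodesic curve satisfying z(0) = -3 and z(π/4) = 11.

Parameterise the cylinder of radius R = 4 as
    r(θ) = (4 cos θ, 4 sin θ, z(θ)).
The arc-length element is
    ds = sqrt(16 + (dz/dθ)^2) dθ,
so the Lagrangian is L = sqrt(16 + z'^2).
L depends on z' only, not on z or θ, so ∂L/∂z = 0 and
    ∂L/∂z' = z' / sqrt(16 + z'^2).
The Euler-Lagrange equation gives
    d/dθ( z' / sqrt(16 + z'^2) ) = 0,
so z' is constant. Integrating once:
    z(θ) = a θ + b,
a helix on the cylinder (a straight line when the cylinder is unrolled). The constants a, b are determined by the endpoint conditions.
With endpoint conditions z(0) = -3 and z(π/4) = 11: from z(0) = b we get b = -3, and a·π/4 + -3 = 11 gives a = 56/π, so
    z(θ) = (56/π) θ − 3.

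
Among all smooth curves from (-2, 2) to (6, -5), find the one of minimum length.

Arc-length functional: J[y] = ∫ sqrt(1 + (y')^2) dx.
Lagrangian L = sqrt(1 + (y')^2) has no explicit y dependence, so ∂L/∂y = 0 and the Euler-Lagrange equation gives
    d/dx( y' / sqrt(1 + (y')^2) ) = 0  ⇒  y' / sqrt(1 + (y')^2) = const.
Hence y' is constant, so y(x) is affine.
Fitting the endpoints (-2, 2) and (6, -5):
    slope m = ((-5) − 2) / (6 − (-2)) = -7/8,
    intercept c = 2 − m·(-2) = 1/4.
Extremal: y(x) = (-7/8) x + 1/4.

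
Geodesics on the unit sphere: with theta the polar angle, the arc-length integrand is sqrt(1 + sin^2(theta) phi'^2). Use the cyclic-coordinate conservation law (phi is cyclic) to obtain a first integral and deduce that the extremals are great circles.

On the unit sphere with spherical coordinates (θ, φ), the induced metric is
    ds^2 = dθ^2 + sin^2(θ) dφ^2.
Parameterise by θ; the arc-length functional is
    J[φ] = ∫ sqrt(1 + sin^2(θ) (dφ/dθ)^2) dθ,
so L = sqrt(1 + sin^2(θ) φ'^2). Compute
    ∂L/∂φ = 0  (L has no explicit φ dependence),
    ∂L/∂φ' = sin^2(θ) φ' / sqrt(1 + sin^2(θ) φ'^2).
Since ∂L/∂φ = 0, the Euler-Lagrange equation
    d/dθ(∂L/∂φ') − ∂L/∂φ = 0
reduces to d/dθ(∂L/∂φ') = 0, i.e. the momentum conjugate to φ is conserved:
    sin^2(θ) φ' / sqrt(1 + sin^2(θ) φ'^2) = C.
This is Clairaut's relation for the sphere. Solving for φ' and integrating gives the great-circle family
    cot(θ) = A cos(φ − φ_0),
i.e. the intersection of the sphere with a plane through the origin. The two constants A and φ_0 (equivalently C and one phase) are fixed by the two endpoint conditions.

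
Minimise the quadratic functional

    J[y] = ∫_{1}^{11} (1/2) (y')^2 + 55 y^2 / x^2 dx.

The Lagrangian is L = (1/2) (y')^2 + 55 y^2 / x^2.
Compute ∂L/∂y = 110y/x^2, ∂L/∂y' = y'.
The Euler-Lagrange equation d/dx(∂L/∂y') − ∂L/∂y = 0 reduces to
    y'' − 110/x^2 · y = 0  (x > 0).
Its general solution is
    y(x) = A x^11 + B x^(-10),
with A, B fixed by the endpoint conditions.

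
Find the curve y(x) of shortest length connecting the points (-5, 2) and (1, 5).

Arc-length functional: J[y] = ∫ sqrt(1 + (y')^2) dx.
Lagrangian L = sqrt(1 + (y')^2) has no explicit y dependence, so ∂L/∂y = 0 and the Euler-Lagrange equation gives
    d/dx( y' / sqrt(1 + (y')^2) ) = 0  ⇒  y' / sqrt(1 + (y')^2) = const.
Hence y' is constant, so y(x) is affine.
Fitting the endpoints (-5, 2) and (1, 5):
    slope m = (5 − 2) / (1 − (-5)) = 1/2,
    intercept c = 2 − m·(-5) = 9/2.
Extremal: y(x) = (1/2) x + 9/2.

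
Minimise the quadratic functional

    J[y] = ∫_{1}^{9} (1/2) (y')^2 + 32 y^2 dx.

The Lagrangian is L = (1/2) (y')^2 + 32 y^2.
Compute ∂L/∂y = 64y, ∂L/∂y' = y'.
The Euler-Lagrange equation d/dx(∂L/∂y') − ∂L/∂y = 0 reduces to
    y'' − 64 y = 0.
Its general solution is
    y(x) = A e^(8x) + B e^(−8x),
with A, B fixed by the endpoint conditions.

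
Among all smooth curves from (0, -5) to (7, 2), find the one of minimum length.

Arc-length functional: J[y] = ∫ sqrt(1 + (y')^2) dx.
Lagrangian L = sqrt(1 + (y')^2) has no explicit y dependence, so ∂L/∂y = 0 and the Euler-Lagrange equation gives
    d/dx( y' / sqrt(1 + (y')^2) ) = 0  ⇒  y' / sqrt(1 + (y')^2) = const.
Hence y' is constant, so y(x) is affine.
Fitting the endpoints (0, -5) and (7, 2):
    slope m = (2 − (-5)) / (7 − 0) = 1,
    intercept c = (-5) − m·0 = -5.
Extremal: y(x) = x - 5.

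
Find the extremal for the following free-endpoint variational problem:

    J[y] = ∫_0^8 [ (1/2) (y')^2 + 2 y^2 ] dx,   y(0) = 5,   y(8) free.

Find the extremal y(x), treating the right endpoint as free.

The Lagrangian L = (1/2) (y')^2 + 2 y^2 gives
    ∂L/∂y = 4 y,   ∂L/∂y' = y'.
Euler-Lagrange: y'' − 4 y = 0.
With k = 2, the general solution is
    y(x) = A cosh(2 x) + B sinh(2 x).
Fixed left endpoint y(0) = 5 ⇒ A = 5.
The right endpoint x = 8 is free, so the natural (transversality) condition is ∂L/∂y' |_{x=8} = 0, i.e. y'(8) = 0.
Compute y'(x) = A k sinh(k x) + B k cosh(k x), so
    y'(8) = A k sinh(k·8) + B k cosh(k·8) = 0
    ⇒ B = −A tanh(k·8) = − 5 tanh(2·8).
Therefore the extremal is
    y(x) = 5 cosh(2 x) − 5 tanh(2·8) sinh(2 x).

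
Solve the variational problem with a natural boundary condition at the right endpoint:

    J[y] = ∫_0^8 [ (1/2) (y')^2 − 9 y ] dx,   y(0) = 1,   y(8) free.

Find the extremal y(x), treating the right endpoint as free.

The Lagrangian L = (1/2) (y')^2 − 9 y gives
    ∂L/∂y = −9,   ∂L/∂y' = y'.
Euler-Lagrange: d/dx(y') − (−9) = 0, i.e. y'' + 9 = 0, so
    y(x) = −(9/2) x^2 + C1 x + C2.
Fixed left endpoint y(0) = 1 ⇒ C2 = 1.
The right endpoint x = 8 is free, so the natural (transversality) condition is ∂L/∂y' |_{x=8} = 0, i.e. y'(8) = 0.
Compute y'(x) = −9 x + C1, so y'(8) = −72 + C1 = 0 ⇒ C1 = 72.
Therefore the extremal is
    y(x) = −(9/2) x^2 + 72 x + 1.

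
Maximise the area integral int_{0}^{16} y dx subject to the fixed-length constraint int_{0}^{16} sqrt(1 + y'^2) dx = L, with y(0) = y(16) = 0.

Set up the augmented Lagrangian using a multiplier λ for the length constraint:
    F(y, y') = y − λ sqrt(1 + y'^2).
F has no explicit x dependence, so the Beltrami identity yields a first integral
    F − y' ∂F/∂y' = C.
Compute ∂F/∂y' = −λ y' / sqrt(1 + y'^2). Then
    y − λ sqrt(1 + y'^2) + λ y'^2 / sqrt(1 + y'^2) = C
    ⇒  y − λ / sqrt(1 + y'^2) = C.
Solving for y' and integrating gives
    (x − a)^2 + (y − b)^2 = λ^2,
a circular arc of radius λ. The constants a, b are determined by the endpoint conditions y(0) = y(16) = 0, and λ is fixed implicitly by the length constraint
    ∫_{0}^{16} sqrt(1 + y'^2) dx = L.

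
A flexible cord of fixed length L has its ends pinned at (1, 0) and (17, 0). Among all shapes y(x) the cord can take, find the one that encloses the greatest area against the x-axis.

Set up the augmented Lagrangian using a multiplier λ for the length constraint:
    F(y, y') = y − λ sqrt(1 + y'^2).
F has no explicit x dependence, so the Beltrami identity yields a first integral
    F − y' ∂F/∂y' = C.
Compute ∂F/∂y' = −λ y' / sqrt(1 + y'^2). Then
    y − λ sqrt(1 + y'^2) + λ y'^2 / sqrt(1 + y'^2) = C
    ⇒  y − λ / sqrt(1 + y'^2) = C.
Solving for y' and integrating gives
    (x − a)^2 + (y − b)^2 = λ^2,
a circular arc of radius λ. The constants a, b are determined by the endpoint conditions y(1) = y(17) = 0, and λ is fixed implicitly by the length constraint
    ∫_{1}^{17} sqrt(1 + y'^2) dx = L.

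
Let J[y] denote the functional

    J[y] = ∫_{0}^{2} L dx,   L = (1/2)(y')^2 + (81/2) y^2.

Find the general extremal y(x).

The Lagrangian is L = (1/2)(y')^2 + (81/2) y^2.
∂L/∂y = 81y.
∂L/∂y' = y'.
The Euler-Lagrange equation d/dx(∂L/∂y') − ∂L/∂y = 0 becomes:
    y'' - 81 y = 0
General solution: y(x) = A e^(9x) + B e^(-9x), where A and B are arbitrary constants fixed by the endpoint conditions.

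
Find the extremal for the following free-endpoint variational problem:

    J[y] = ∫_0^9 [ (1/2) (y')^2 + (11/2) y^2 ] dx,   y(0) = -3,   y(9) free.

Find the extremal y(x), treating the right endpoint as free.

The Lagrangian L = (1/2) (y')^2 + (11/2) y^2 gives
    ∂L/∂y = 11 y,   ∂L/∂y' = y'.
Euler-Lagrange: y'' − 11 y = 0.
With k = sqrt(11), the general solution is
    y(x) = A cosh(sqrt(11) x) + B sinh(sqrt(11) x).
Fixed left endpoint y(0) = -3 ⇒ A = -3.
The right endpoint x = 9 is free, so the natural (transversality) condition is ∂L/∂y' |_{x=9} = 0, i.e. y'(9) = 0.
Compute y'(x) = A k sinh(k x) + B k cosh(k x), so
    y'(9) = A k sinh(k·9) + B k cosh(k·9) = 0
    ⇒ B = −A tanh(k·9) = 3 tanh(sqrt(11)·9).
Therefore the extremal is
    y(x) = −3 cosh(sqrt(11) x) + 3 tanh(sqrt(11)·9) sinh(sqrt(11) x).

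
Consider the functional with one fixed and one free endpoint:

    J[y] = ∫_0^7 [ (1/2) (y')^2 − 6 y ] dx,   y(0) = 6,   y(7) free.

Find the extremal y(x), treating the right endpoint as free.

The Lagrangian L = (1/2) (y')^2 − 6 y gives
    ∂L/∂y = −6,   ∂L/∂y' = y'.
Euler-Lagrange: d/dx(y') − (−6) = 0, i.e. y'' + 6 = 0, so
    y(x) = −(6/2) x^2 + C1 x + C2.
Fixed left endpoint y(0) = 6 ⇒ C2 = 6.
The right endpoint x = 7 is free, so the natural (transversality) condition is ∂L/∂y' |_{x=7} = 0, i.e. y'(7) = 0.
Compute y'(x) = −6 x + C1, so y'(7) = −42 + C1 = 0 ⇒ C1 = 42.
Therefore the extremal is
    y(x) = −3 x^2 + 42 x + 6.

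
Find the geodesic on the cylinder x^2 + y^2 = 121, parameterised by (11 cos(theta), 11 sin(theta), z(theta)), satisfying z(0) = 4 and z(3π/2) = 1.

Parameterise the cylinder of radius R = 11 as
    r(θ) = (11 cos θ, 11 sin θ, z(θ)).
The arc-length element is
    ds = sqrt(121 + (dz/dθ)^2) dθ,
so the Lagrangian is L = sqrt(121 + z'^2).
L depends on z' only, not on z or θ, so ∂L/∂z = 0 and
    ∂L/∂z' = z' / sqrt(121 + z'^2).
The Euler-Lagrange equation gives
    d/dθ( z' / sqrt(121 + z'^2) ) = 0,
so z' is constant. Integrating once:
    z(θ) = a θ + b,
a helix on the cylinder (a straight line when the cylinder is unrolled). The constants a, b are determined by the endpoint conditions.
With endpoint conditions z(0) = 4 and z(3π/2) = 1: from z(0) = b we get b = 4, and a·3π/2 + 4 = 1 gives a = -2/π, so
    z(θ) = (-2/π) θ + 4.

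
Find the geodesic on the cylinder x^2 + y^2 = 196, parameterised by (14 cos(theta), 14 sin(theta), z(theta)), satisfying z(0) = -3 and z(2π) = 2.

Parameterise the cylinder of radius R = 14 as
    r(θ) = (14 cos θ, 14 sin θ, z(θ)).
The arc-length element is
    ds = sqrt(196 + (dz/dθ)^2) dθ,
so the Lagrangian is L = sqrt(196 + z'^2).
L depends on z' only, not on z or θ, so ∂L/∂z = 0 and
    ∂L/∂z' = z' / sqrt(196 + z'^2).
The Euler-Lagrange equation gives
    d/dθ( z' / sqrt(196 + z'^2) ) = 0,
so z' is constant. Integrating once:
    z(θ) = a θ + b,
a helix on the cylinder (a straight line when the cylinder is unrolled). The constants a, b are determined by the endpoint conditions.
With endpoint conditions z(0) = -3 and z(2π) = 2: from z(0) = b we get b = -3, and a·2π + -3 = 2 gives a = 5/(2π), so
    z(θ) = (5/(2π)) θ − 3.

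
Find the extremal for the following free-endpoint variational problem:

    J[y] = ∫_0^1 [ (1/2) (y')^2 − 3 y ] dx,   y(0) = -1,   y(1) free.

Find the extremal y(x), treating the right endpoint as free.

The Lagrangian L = (1/2) (y')^2 − 3 y gives
    ∂L/∂y = −3,   ∂L/∂y' = y'.
Euler-Lagrange: d/dx(y') − (−3) = 0, i.e. y'' + 3 = 0, so
    y(x) = −(3/2) x^2 + C1 x + C2.
Fixed left endpoint y(0) = -1 ⇒ C2 = -1.
The right endpoint x = 1 is free, so the natural (transversality) condition is ∂L/∂y' |_{x=1} = 0, i.e. y'(1) = 0.
Compute y'(x) = −3 x + C1, so y'(1) = −3 + C1 = 0 ⇒ C1 = 3.
Therefore the extremal is
    y(x) = −(3/2) x^2 + 3 x − 1.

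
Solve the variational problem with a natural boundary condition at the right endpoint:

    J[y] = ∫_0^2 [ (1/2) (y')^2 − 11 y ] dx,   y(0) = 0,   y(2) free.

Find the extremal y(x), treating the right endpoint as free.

The Lagrangian L = (1/2) (y')^2 − 11 y gives
    ∂L/∂y = −11,   ∂L/∂y' = y'.
Euler-Lagrange: d/dx(y') − (−11) = 0, i.e. y'' + 11 = 0, so
    y(x) = −(11/2) x^2 + C1 x + C2.
Fixed left endpoint y(0) = 0 ⇒ C2 = 0.
The right endpoint x = 2 is free, so the natural (transversality) condition is ∂L/∂y' |_{x=2} = 0, i.e. y'(2) = 0.
Compute y'(x) = −11 x + C1, so y'(2) = −22 + C1 = 0 ⇒ C1 = 22.
Therefore the extremal is
    y(x) = −(11/2) x^2 + 22 x.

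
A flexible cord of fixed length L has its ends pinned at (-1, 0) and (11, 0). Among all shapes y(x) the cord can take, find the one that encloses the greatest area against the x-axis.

Set up the augmented Lagrangian using a multiplier λ for the length constraint:
    F(y, y') = y − λ sqrt(1 + y'^2).
F has no explicit x dependence, so the Beltrami identity yields a first integral
    F − y' ∂F/∂y' = C.
Compute ∂F/∂y' = −λ y' / sqrt(1 + y'^2). Then
    y − λ sqrt(1 + y'^2) + λ y'^2 / sqrt(1 + y'^2) = C
    ⇒  y − λ / sqrt(1 + y'^2) = C.
Solving for y' and integrating gives
    (x − a)^2 + (y − b)^2 = λ^2,
a circular arc of radius λ. The constants a, b are determined by the endpoint conditions y(-1) = y(11) = 0, and λ is fixed implicitly by the length constraint
    ∫_{-1}^{11} sqrt(1 + y'^2) dx = L.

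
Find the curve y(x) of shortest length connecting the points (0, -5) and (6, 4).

Arc-length functional: J[y] = ∫ sqrt(1 + (y')^2) dx.
Lagrangian L = sqrt(1 + (y')^2) has no explicit y dependence, so ∂L/∂y = 0 and the Euler-Lagrange equation gives
    d/dx( y' / sqrt(1 + (y')^2) ) = 0  ⇒  y' / sqrt(1 + (y')^2) = const.
Hence y' is constant, so y(x) is affine.
Fitting the endpoints (0, -5) and (6, 4):
    slope m = (4 − (-5)) / (6 − 0) = 3/2,
    intercept c = (-5) − m·0 = -5.
Extremal: y(x) = (3/2) x - 5.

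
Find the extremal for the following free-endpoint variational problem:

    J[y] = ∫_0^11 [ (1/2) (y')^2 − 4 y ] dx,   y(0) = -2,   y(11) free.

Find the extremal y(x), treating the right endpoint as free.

The Lagrangian L = (1/2) (y')^2 − 4 y gives
    ∂L/∂y = −4,   ∂L/∂y' = y'.
Euler-Lagrange: d/dx(y') − (−4) = 0, i.e. y'' + 4 = 0, so
    y(x) = −(4/2) x^2 + C1 x + C2.
Fixed left endpoint y(0) = -2 ⇒ C2 = -2.
The right endpoint x = 11 is free, so the natural (transversality) condition is ∂L/∂y' |_{x=11} = 0, i.e. y'(11) = 0.
Compute y'(x) = −4 x + C1, so y'(11) = −44 + C1 = 0 ⇒ C1 = 44.
Therefore the extremal is
    y(x) = −2 x^2 + 44 x − 2.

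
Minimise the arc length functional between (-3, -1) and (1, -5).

Arc-length functional: J[y] = ∫ sqrt(1 + (y')^2) dx.
Lagrangian L = sqrt(1 + (y')^2) has no explicit y dependence, so ∂L/∂y = 0 and the Euler-Lagrange equation gives
    d/dx( y' / sqrt(1 + (y')^2) ) = 0  ⇒  y' / sqrt(1 + (y')^2) = const.
Hence y' is constant, so y(x) is affine.
Fitting the endpoints (-3, -1) and (1, -5):
    slope m = ((-5) − (-1)) / (1 − (-3)) = -1,
    intercept c = (-1) − m·(-3) = -4.
Extremal: y(x) = -x - 4.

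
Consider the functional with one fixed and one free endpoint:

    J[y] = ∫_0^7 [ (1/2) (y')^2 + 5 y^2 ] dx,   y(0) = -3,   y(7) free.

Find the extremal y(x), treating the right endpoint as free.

The Lagrangian L = (1/2) (y')^2 + 5 y^2 gives
    ∂L/∂y = 10 y,   ∂L/∂y' = y'.
Euler-Lagrange: y'' − 10 y = 0.
With k = sqrt(10), the general solution is
    y(x) = A cosh(sqrt(10) x) + B sinh(sqrt(10) x).
Fixed left endpoint y(0) = -3 ⇒ A = -3.
The right endpoint x = 7 is free, so the natural (transversality) condition is ∂L/∂y' |_{x=7} = 0, i.e. y'(7) = 0.
Compute y'(x) = A k sinh(k x) + B k cosh(k x), so
    y'(7) = A k sinh(k·7) + B k cosh(k·7) = 0
    ⇒ B = −A tanh(k·7) = 3 tanh(sqrt(10)·7).
Therefore the extremal is
    y(x) = −3 cosh(sqrt(10) x) + 3 tanh(sqrt(10)·7) sinh(sqrt(10) x).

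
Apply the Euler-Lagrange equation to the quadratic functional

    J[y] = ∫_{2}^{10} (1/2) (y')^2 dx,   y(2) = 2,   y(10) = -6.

The Lagrangian is L = (1/2) (y')^2.
Compute ∂L/∂y = 0, ∂L/∂y' = y'.
The Euler-Lagrange equation d/dx(∂L/∂y') − ∂L/∂y = 0 reduces to
    y'' = 0.
Its general solution is
    y(x) = A x + B,
with A, B fixed by the endpoint conditions.
Applying the endpoint conditions y(2) = 2 and y(10) = -6: solve A·2 + B = 2 and A·10 + B = -6. Subtracting gives A(10 − 2) = -6 − 2, so A = -1, and B = 2 − A·2 = 4. Therefore
    y(x) = -x + 4.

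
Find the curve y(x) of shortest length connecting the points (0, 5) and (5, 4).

Arc-length functional: J[y] = ∫ sqrt(1 + (y')^2) dx.
Lagrangian L = sqrt(1 + (y')^2) has no explicit y dependence, so ∂L/∂y = 0 and the Euler-Lagrange equation gives
    d/dx( y' / sqrt(1 + (y')^2) ) = 0  ⇒  y' / sqrt(1 + (y')^2) = const.
Hence y' is constant, so y(x) is affine.
Fitting the endpoints (0, 5) and (5, 4):
    slope m = (4 − 5) / (5 − 0) = -1/5,
    intercept c = 5 − m·0 = 5.
Extremal: y(x) = (-1/5) x + 5.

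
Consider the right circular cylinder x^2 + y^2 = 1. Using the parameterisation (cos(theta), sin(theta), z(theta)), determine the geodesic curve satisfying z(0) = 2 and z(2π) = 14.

Parameterise the cylinder of radius R = 1 as
    r(θ) = (cos θ, sin θ, z(θ)).
The arc-length element is
    ds = sqrt(1 + (dz/dθ)^2) dθ,
so the Lagrangian is L = sqrt(1 + z'^2).
L depends on z' only, not on z or θ, so ∂L/∂z = 0 and
    ∂L/∂z' = z' / sqrt(1 + z'^2).
The Euler-Lagrange equation gives
    d/dθ( z' / sqrt(1 + z'^2) ) = 0,
so z' is constant. Integrating once:
    z(θ) = a θ + b,
a helix on the cylinder (a straight line when the cylinder is unrolled). The constants a, b are determined by the endpoint conditions.
With endpoint conditions z(0) = 2 and z(2π) = 14: from z(0) = b we get b = 2, and a·2π + 2 = 14 gives a = 6/π, so
    z(θ) = (6/π) θ + 2.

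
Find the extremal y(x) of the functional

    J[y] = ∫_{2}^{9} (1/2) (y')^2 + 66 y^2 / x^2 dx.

The Lagrangian is L = (1/2) (y')^2 + 66 y^2 / x^2.
Compute ∂L/∂y = 132y/x^2, ∂L/∂y' = y'.
The Euler-Lagrange equation d/dx(∂L/∂y') − ∂L/∂y = 0 reduces to
    y'' − 132/x^2 · y = 0  (x > 0).
Its general solution is
    y(x) = A x^12 + B x^(-11),
with A, B fixed by the endpoint conditions.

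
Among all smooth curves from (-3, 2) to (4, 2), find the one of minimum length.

Arc-length functional: J[y] = ∫ sqrt(1 + (y')^2) dx.
Lagrangian L = sqrt(1 + (y')^2) has no explicit y dependence, so ∂L/∂y = 0 and the Euler-Lagrange equation gives
    d/dx( y' / sqrt(1 + (y')^2) ) = 0  ⇒  y' / sqrt(1 + (y')^2) = const.
Hence y' is constant, so y(x) is affine.
Fitting the endpoints (-3, 2) and (4, 2):
    slope m = (2 − 2) / (4 − (-3)) = 0,
    intercept c = 2 − m·(-3) = 2.
Extremal: y(x) = 2.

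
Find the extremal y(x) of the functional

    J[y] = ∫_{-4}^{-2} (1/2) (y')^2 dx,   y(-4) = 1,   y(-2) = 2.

The Lagrangian is L = (1/2) (y')^2.
Compute ∂L/∂y = 0, ∂L/∂y' = y'.
The Euler-Lagrange equation d/dx(∂L/∂y') − ∂L/∂y = 0 reduces to
    y'' = 0.
Its general solution is
    y(x) = A x + B,
with A, B fixed by the endpoint conditions.
Applying the endpoint conditions y(-4) = 1 and y(-2) = 2: solve A·-4 + B = 1 and A·-2 + B = 2. Subtracting gives A(-2 − -4) = 2 − 1, so A = 1/2, and B = 1 − A·-4 = 3. Therefore
    y(x) = (1/2) x + 3.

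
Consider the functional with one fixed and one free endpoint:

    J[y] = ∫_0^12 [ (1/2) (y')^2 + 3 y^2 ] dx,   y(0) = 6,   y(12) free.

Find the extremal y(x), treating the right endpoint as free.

The Lagrangian L = (1/2) (y')^2 + 3 y^2 gives
    ∂L/∂y = 6 y,   ∂L/∂y' = y'.
Euler-Lagrange: y'' − 6 y = 0.
With k = sqrt(6), the general solution is
    y(x) = A cosh(sqrt(6) x) + B sinh(sqrt(6) x).
Fixed left endpoint y(0) = 6 ⇒ A = 6.
The right endpoint x = 12 is free, so the natural (transversality) condition is ∂L/∂y' |_{x=12} = 0, i.e. y'(12) = 0.
Compute y'(x) = A k sinh(k x) + B k cosh(k x), so
    y'(12) = A k sinh(k·12) + B k cosh(k·12) = 0
    ⇒ B = −A tanh(k·12) = − 6 tanh(sqrt(6)·12).
Therefore the extremal is
    y(x) = 6 cosh(sqrt(6) x) − 6 tanh(sqrt(6)·12) sinh(sqrt(6) x).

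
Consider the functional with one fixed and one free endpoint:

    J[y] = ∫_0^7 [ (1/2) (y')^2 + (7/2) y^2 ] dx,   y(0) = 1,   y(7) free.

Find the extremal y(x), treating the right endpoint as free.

The Lagrangian L = (1/2) (y')^2 + (7/2) y^2 gives
    ∂L/∂y = 7 y,   ∂L/∂y' = y'.
Euler-Lagrange: y'' − 7 y = 0.
With k = sqrt(7), the general solution is
    y(x) = A cosh(sqrt(7) x) + B sinh(sqrt(7) x).
Fixed left endpoint y(0) = 1 ⇒ A = 1.
The right endpoint x = 7 is free, so the natural (transversality) condition is ∂L/∂y' |_{x=7} = 0, i.e. y'(7) = 0.
Compute y'(x) = A k sinh(k x) + B k cosh(k x), so
    y'(7) = A k sinh(k·7) + B k cosh(k·7) = 0
    ⇒ B = −A tanh(k·7) = − tanh(sqrt(7)·7).
Therefore the extremal is
    y(x) = cosh(sqrt(7) x) − tanh(sqrt(7)·7) sinh(sqrt(7) x).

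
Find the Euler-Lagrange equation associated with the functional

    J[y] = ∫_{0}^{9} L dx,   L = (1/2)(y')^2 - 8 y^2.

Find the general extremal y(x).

The Lagrangian is L = (1/2)(y')^2 - 8 y^2.
∂L/∂y = -16y.
∂L/∂y' = y'.
The Euler-Lagrange equation d/dx(∂L/∂y') − ∂L/∂y = 0 becomes:
    y'' + 16 y = 0
General solution: y(x) = A sin(4x) + B cos(4x), where A and B are arbitrary constants fixed by the endpoint conditions.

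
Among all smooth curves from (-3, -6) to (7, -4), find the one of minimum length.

Arc-length functional: J[y] = ∫ sqrt(1 + (y')^2) dx.
Lagrangian L = sqrt(1 + (y')^2) has no explicit y dependence, so ∂L/∂y = 0 and the Euler-Lagrange equation gives
    d/dx( y' / sqrt(1 + (y')^2) ) = 0  ⇒  y' / sqrt(1 + (y')^2) = const.
Hence y' is constant, so y(x) is affine.
Fitting the endpoints (-3, -6) and (7, -4):
    slope m = ((-4) − (-6)) / (7 − (-3)) = 1/5,
    intercept c = (-6) − m·(-3) = -27/5.
Extremal: y(x) = (1/5) x - 27/5.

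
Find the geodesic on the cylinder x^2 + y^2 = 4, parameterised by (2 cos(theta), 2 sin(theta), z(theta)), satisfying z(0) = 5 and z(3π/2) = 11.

Parameterise the cylinder of radius R = 2 as
    r(θ) = (2 cos θ, 2 sin θ, z(θ)).
The arc-length element is
    ds = sqrt(4 + (dz/dθ)^2) dθ,
so the Lagrangian is L = sqrt(4 + z'^2).
L depends on z' only, not on z or θ, so ∂L/∂z = 0 and
    ∂L/∂z' = z' / sqrt(4 + z'^2).
The Euler-Lagrange equation gives
    d/dθ( z' / sqrt(4 + z'^2) ) = 0,
so z' is constant. Integrating once:
    z(θ) = a θ + b,
a helix on the cylinder (a straight line when the cylinder is unrolled). The constants a, b are determined by the endpoint conditions.
With endpoint conditions z(0) = 5 and z(3π/2) = 11: from z(0) = b we get b = 5, and a·3π/2 + 5 = 11 gives a = 4/π, so
    z(θ) = (4/π) θ + 5.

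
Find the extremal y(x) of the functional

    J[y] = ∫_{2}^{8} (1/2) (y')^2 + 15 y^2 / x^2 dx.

The Lagrangian is L = (1/2) (y')^2 + 15 y^2 / x^2.
Compute ∂L/∂y = 30y/x^2, ∂L/∂y' = y'.
The Euler-Lagrange equation d/dx(∂L/∂y') − ∂L/∂y = 0 reduces to
    y'' − 30/x^2 · y = 0  (x > 0).
Its general solution is
    y(x) = A x^6 + B x^(-5),
with A, B fixed by the endpoint conditions.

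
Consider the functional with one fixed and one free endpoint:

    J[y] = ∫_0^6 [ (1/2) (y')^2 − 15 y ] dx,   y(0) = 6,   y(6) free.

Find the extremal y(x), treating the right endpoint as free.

The Lagrangian L = (1/2) (y')^2 − 15 y gives
    ∂L/∂y = −15,   ∂L/∂y' = y'.
Euler-Lagrange: d/dx(y') − (−15) = 0, i.e. y'' + 15 = 0, so
    y(x) = −(15/2) x^2 + C1 x + C2.
Fixed left endpoint y(0) = 6 ⇒ C2 = 6.
The right endpoint x = 6 is free, so the natural (transversality) condition is ∂L/∂y' |_{x=6} = 0, i.e. y'(6) = 0.
Compute y'(x) = −15 x + C1, so y'(6) = −90 + C1 = 0 ⇒ C1 = 90.
Therefore the extremal is
    y(x) = −(15/2) x^2 + 90 x + 6.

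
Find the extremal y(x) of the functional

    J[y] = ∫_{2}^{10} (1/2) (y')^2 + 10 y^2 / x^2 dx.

The Lagrangian is L = (1/2) (y')^2 + 10 y^2 / x^2.
Compute ∂L/∂y = 20y/x^2, ∂L/∂y' = y'.
The Euler-Lagrange equation d/dx(∂L/∂y') − ∂L/∂y = 0 reduces to
    y'' − 20/x^2 · y = 0  (x > 0).
Its general solution is
    y(x) = A x^5 + B x^(-4),
with A, B fixed by the endpoint conditions.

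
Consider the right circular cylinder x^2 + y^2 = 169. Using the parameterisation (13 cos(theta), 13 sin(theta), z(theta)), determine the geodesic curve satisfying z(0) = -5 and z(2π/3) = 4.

Parameterise the cylinder of radius R = 13 as
    r(θ) = (13 cos θ, 13 sin θ, z(θ)).
The arc-length element is
    ds = sqrt(169 + (dz/dθ)^2) dθ,
so the Lagrangian is L = sqrt(169 + z'^2).
L depends on z' only, not on z or θ, so ∂L/∂z = 0 and
    ∂L/∂z' = z' / sqrt(169 + z'^2).
The Euler-Lagrange equation gives
    d/dθ( z' / sqrt(169 + z'^2) ) = 0,
so z' is constant. Integrating once:
    z(θ) = a θ + b,
a helix on the cylinder (a straight line when the cylinder is unrolled). The constants a, b are determined by the endpoint conditions.
With endpoint conditions z(0) = -5 and z(2π/3) = 4: from z(0) = b we get b = -5, and a·2π/3 + -5 = 4 gives a = 27/(2π), so
    z(θ) = (27/(2π)) θ − 5.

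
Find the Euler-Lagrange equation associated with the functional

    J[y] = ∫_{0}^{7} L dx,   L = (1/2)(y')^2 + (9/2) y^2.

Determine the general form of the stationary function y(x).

The Lagrangian is L = (1/2)(y')^2 + (9/2) y^2.
∂L/∂y = 9y.
∂L/∂y' = y'.
The Euler-Lagrange equation d/dx(∂L/∂y') − ∂L/∂y = 0 becomes:
    y'' - 9 y = 0
General solution: y(x) = A e^(3x) + B e^(-3x), where A and B are arbitrary constants fixed by the endpoint conditions.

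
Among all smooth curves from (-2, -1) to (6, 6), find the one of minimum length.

Arc-length functional: J[y] = ∫ sqrt(1 + (y')^2) dx.
Lagrangian L = sqrt(1 + (y')^2) has no explicit y dependence, so ∂L/∂y = 0 and the Euler-Lagrange equation gives
    d/dx( y' / sqrt(1 + (y')^2) ) = 0  ⇒  y' / sqrt(1 + (y')^2) = const.
Hence y' is constant, so y(x) is affine.
Fitting the endpoints (-2, -1) and (6, 6):
    slope m = (6 − (-1)) / (6 − (-2)) = 7/8,
    intercept c = (-1) − m·(-2) = 3/4.
Extremal: y(x) = (7/8) x + 3/4.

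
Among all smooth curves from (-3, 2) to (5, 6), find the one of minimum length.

Arc-length functional: J[y] = ∫ sqrt(1 + (y')^2) dx.
Lagrangian L = sqrt(1 + (y')^2) has no explicit y dependence, so ∂L/∂y = 0 and the Euler-Lagrange equation gives
    d/dx( y' / sqrt(1 + (y')^2) ) = 0  ⇒  y' / sqrt(1 + (y')^2) = const.
Hence y' is constant, so y(x) is affine.
Fitting the endpoints (-3, 2) and (5, 6):
    slope m = (6 − 2) / (5 − (-3)) = 1/2,
    intercept c = 2 − m·(-3) = 7/2.
Extremal: y(x) = (1/2) x + 7/2.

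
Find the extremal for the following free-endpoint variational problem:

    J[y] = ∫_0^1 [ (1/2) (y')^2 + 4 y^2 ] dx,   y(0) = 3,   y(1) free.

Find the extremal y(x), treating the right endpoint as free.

The Lagrangian L = (1/2) (y')^2 + 4 y^2 gives
    ∂L/∂y = 8 y,   ∂L/∂y' = y'.
Euler-Lagrange: y'' − 8 y = 0.
With k = sqrt(8), the general solution is
    y(x) = A cosh(sqrt(8) x) + B sinh(sqrt(8) x).
Fixed left endpoint y(0) = 3 ⇒ A = 3.
The right endpoint x = 1 is free, so the natural (transversality) condition is ∂L/∂y' |_{x=1} = 0, i.e. y'(1) = 0.
Compute y'(x) = A k sinh(k x) + B k cosh(k x), so
    y'(1) = A k sinh(k·1) + B k cosh(k·1) = 0
    ⇒ B = −A tanh(k·1) = − 3 tanh(sqrt(8)·1).
Therefore the extremal is
    y(x) = 3 cosh(sqrt(8) x) − 3 tanh(sqrt(8)·1) sinh(sqrt(8) x).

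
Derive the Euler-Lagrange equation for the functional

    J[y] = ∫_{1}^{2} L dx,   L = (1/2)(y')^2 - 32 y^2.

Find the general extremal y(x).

The Lagrangian is L = (1/2)(y')^2 - 32 y^2.
∂L/∂y = -64y.
∂L/∂y' = y'.
The Euler-Lagrange equation d/dx(∂L/∂y') − ∂L/∂y = 0 becomes:
    y'' + 64 y = 0
General solution: y(x) = A sin(8x) + B cos(8x), where A and B are arbitrary constants fixed by the endpoint conditions.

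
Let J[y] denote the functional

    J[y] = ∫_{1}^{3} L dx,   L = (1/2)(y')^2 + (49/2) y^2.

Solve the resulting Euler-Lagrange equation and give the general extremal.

The Lagrangian is L = (1/2)(y')^2 + (49/2) y^2.
∂L/∂y = 49y.
∂L/∂y' = y'.
The Euler-Lagrange equation d/dx(∂L/∂y') − ∂L/∂y = 0 becomes:
    y'' - 49 y = 0
General solution: y(x) = A e^(7x) + B e^(-7x), where A and B are arbitrary constants fixed by the endpoint conditions.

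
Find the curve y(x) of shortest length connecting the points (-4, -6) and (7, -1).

Arc-length functional: J[y] = ∫ sqrt(1 + (y')^2) dx.
Lagrangian L = sqrt(1 + (y')^2) has no explicit y dependence, so ∂L/∂y = 0 and the Euler-Lagrange equation gives
    d/dx( y' / sqrt(1 + (y')^2) ) = 0  ⇒  y' / sqrt(1 + (y')^2) = const.
Hence y' is constant, so y(x) is affine.
Fitting the endpoints (-4, -6) and (7, -1):
    slope m = ((-1) − (-6)) / (7 − (-4)) = 5/11,
    intercept c = (-6) − m·(-4) = -46/11.
Extremal: y(x) = (5/11) x - 46/11.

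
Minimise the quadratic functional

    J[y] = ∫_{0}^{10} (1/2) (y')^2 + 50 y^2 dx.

The Lagrangian is L = (1/2) (y')^2 + 50 y^2.
Compute ∂L/∂y = 100y, ∂L/∂y' = y'.
The Euler-Lagrange equation d/dx(∂L/∂y') − ∂L/∂y = 0 reduces to
    y'' − 100 y = 0.
Its general solution is
    y(x) = A e^(10x) + B e^(−10x),
with A, B fixed by the endpoint conditions.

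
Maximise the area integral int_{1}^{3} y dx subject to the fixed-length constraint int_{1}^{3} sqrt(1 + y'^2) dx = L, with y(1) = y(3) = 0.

Set up the augmented Lagrangian using a multiplier λ for the length constraint:
    F(y, y') = y − λ sqrt(1 + y'^2).
F has no explicit x dependence, so the Beltrami identity yields a first integral
    F − y' ∂F/∂y' = C.
Compute ∂F/∂y' = −λ y' / sqrt(1 + y'^2). Then
    y − λ sqrt(1 + y'^2) + λ y'^2 / sqrt(1 + y'^2) = C
    ⇒  y − λ / sqrt(1 + y'^2) = C.
Solving for y' and integrating gives
    (x − a)^2 + (y − b)^2 = λ^2,
a circular arc of radius λ. The constants a, b are determined by the endpoint conditions y(1) = y(3) = 0, and λ is fixed implicitly by the length constraint
    ∫_{1}^{3} sqrt(1 + y'^2) dx = L.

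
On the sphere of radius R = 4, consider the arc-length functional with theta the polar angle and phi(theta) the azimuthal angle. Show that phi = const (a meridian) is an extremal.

On the sphere of radius R = 4 with spherical coordinates (θ, φ), the induced metric is
    ds^2 = 16(dθ^2 + sin^2(θ) dφ^2).
Using θ as the parameter, the arc-length functional becomes
    J[φ] = ∫ 4 sqrt(1 + sin^2(θ) (dφ/dθ)^2) dθ.
So L = 4 sqrt(1 + sin^2(θ) φ'^2). Compute
    ∂L/∂φ = 0  (L has no explicit φ dependence),
    ∂L/∂φ' = 4 sin^2(θ) φ' / sqrt(1 + sin^2(θ) φ'^2).
For the candidate φ(θ) = c (constant), φ' = 0, so ∂L/∂φ' evaluated along the candidate vanishes, and ∂L/∂φ is identically zero. Hence
    d/dθ(∂L/∂φ') − ∂L/∂φ = 0
is satisfied. Therefore meridians φ = const are extremals of arc length — they are geodesics on the sphere.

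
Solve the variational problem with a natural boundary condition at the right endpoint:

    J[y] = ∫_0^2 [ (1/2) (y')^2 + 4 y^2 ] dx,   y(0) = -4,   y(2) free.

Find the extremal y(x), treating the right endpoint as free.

The Lagrangian L = (1/2) (y')^2 + 4 y^2 gives
    ∂L/∂y = 8 y,   ∂L/∂y' = y'.
Euler-Lagrange: y'' − 8 y = 0.
With k = sqrt(8), the general solution is
    y(x) = A cosh(sqrt(8) x) + B sinh(sqrt(8) x).
Fixed left endpoint y(0) = -4 ⇒ A = -4.
The right endpoint x = 2 is free, so the natural (transversality) condition is ∂L/∂y' |_{x=2} = 0, i.e. y'(2) = 0.
Compute y'(x) = A k sinh(k x) + B k cosh(k x), so
    y'(2) = A k sinh(k·2) + B k cosh(k·2) = 0
    ⇒ B = −A tanh(k·2) = 4 tanh(sqrt(8)·2).
Therefore the extremal is
    y(x) = −4 cosh(sqrt(8) x) + 4 tanh(sqrt(8)·2) sinh(sqrt(8) x).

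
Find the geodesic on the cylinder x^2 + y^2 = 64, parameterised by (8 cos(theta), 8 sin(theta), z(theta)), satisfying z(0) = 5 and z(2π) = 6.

Parameterise the cylinder of radius R = 8 as
    r(θ) = (8 cos θ, 8 sin θ, z(θ)).
The arc-length element is
    ds = sqrt(64 + (dz/dθ)^2) dθ,
so the Lagrangian is L = sqrt(64 + z'^2).
L depends on z' only, not on z or θ, so ∂L/∂z = 0 and
    ∂L/∂z' = z' / sqrt(64 + z'^2).
The Euler-Lagrange equation gives
    d/dθ( z' / sqrt(64 + z'^2) ) = 0,
so z' is constant. Integrating once:
    z(θ) = a θ + b,
a helix on the cylinder (a straight line when the cylinder is unrolled). The constants a, b are determined by the endpoint conditions.
With endpoint conditions z(0) = 5 and z(2π) = 6: from z(0) = b we get b = 5, and a·2π + 5 = 6 gives a = 1/(2π), so
    z(θ) = (1/(2π)) θ + 5.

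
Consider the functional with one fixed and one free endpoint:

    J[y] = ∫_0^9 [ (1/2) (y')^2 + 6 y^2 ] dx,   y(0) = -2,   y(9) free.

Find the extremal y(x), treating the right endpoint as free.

The Lagrangian L = (1/2) (y')^2 + 6 y^2 gives
    ∂L/∂y = 12 y,   ∂L/∂y' = y'.
Euler-Lagrange: y'' − 12 y = 0.
With k = sqrt(12), the general solution is
    y(x) = A cosh(sqrt(12) x) + B sinh(sqrt(12) x).
Fixed left endpoint y(0) = -2 ⇒ A = -2.
The right endpoint x = 9 is free, so the natural (transversality) condition is ∂L/∂y' |_{x=9} = 0, i.e. y'(9) = 0.
Compute y'(x) = A k sinh(k x) + B k cosh(k x), so
    y'(9) = A k sinh(k·9) + B k cosh(k·9) = 0
    ⇒ B = −A tanh(k·9) = 2 tanh(sqrt(12)·9).
Therefore the extremal is
    y(x) = −2 cosh(sqrt(12) x) + 2 tanh(sqrt(12)·9) sinh(sqrt(12) x).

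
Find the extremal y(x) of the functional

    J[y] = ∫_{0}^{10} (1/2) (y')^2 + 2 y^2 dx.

The Lagrangian is L = (1/2) (y')^2 + 2 y^2.
Compute ∂L/∂y = 4y, ∂L/∂y' = y'.
The Euler-Lagrange equation d/dx(∂L/∂y') − ∂L/∂y = 0 reduces to
    y'' − 4 y = 0.
Its general solution is
    y(x) = A e^(2x) + B e^(−2x),
with A, B fixed by the endpoint conditions.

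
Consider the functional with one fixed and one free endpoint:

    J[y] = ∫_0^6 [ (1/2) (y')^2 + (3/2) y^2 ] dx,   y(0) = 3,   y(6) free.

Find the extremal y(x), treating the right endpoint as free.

The Lagrangian L = (1/2) (y')^2 + (3/2) y^2 gives
    ∂L/∂y = 3 y,   ∂L/∂y' = y'.
Euler-Lagrange: y'' − 3 y = 0.
With k = sqrt(3), the general solution is
    y(x) = A cosh(sqrt(3) x) + B sinh(sqrt(3) x).
Fixed left endpoint y(0) = 3 ⇒ A = 3.
The right endpoint x = 6 is free, so the natural (transversality) condition is ∂L/∂y' |_{x=6} = 0, i.e. y'(6) = 0.
Compute y'(x) = A k sinh(k x) + B k cosh(k x), so
    y'(6) = A k sinh(k·6) + B k cosh(k·6) = 0
    ⇒ B = −A tanh(k·6) = − 3 tanh(sqrt(3)·6).
Therefore the extremal is
    y(x) = 3 cosh(sqrt(3) x) − 3 tanh(sqrt(3)·6) sinh(sqrt(3) x).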